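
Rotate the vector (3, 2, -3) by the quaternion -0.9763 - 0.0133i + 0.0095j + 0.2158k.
(3.635, 0.614, -2.9)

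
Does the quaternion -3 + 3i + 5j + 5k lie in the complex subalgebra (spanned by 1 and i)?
No. The quaternion -3 + 3i + 5j + 5k has j-coefficient y = 5 and k-coefficient z = 5, not both zero, so it does not lie in the complex subalgebra spanned by 1 and i.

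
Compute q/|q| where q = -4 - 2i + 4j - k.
-0.6576 - 0.3288i + 0.6576j - 0.1644k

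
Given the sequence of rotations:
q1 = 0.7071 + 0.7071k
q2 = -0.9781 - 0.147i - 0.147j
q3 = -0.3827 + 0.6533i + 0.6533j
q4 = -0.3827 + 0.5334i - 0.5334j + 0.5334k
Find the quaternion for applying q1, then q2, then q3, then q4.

q2 · q1 = -0.6916 - 0.2079i - 0.6916k
q3 · q2 · q1 = 0.4005 - 0.8241i + 0.4005k
q4 · q3 · q2 · q1 = 0.0727 + 0.3154i - 0.8668j - 0.3792k
0.0727 + 0.3154i - 0.8668j - 0.3792k


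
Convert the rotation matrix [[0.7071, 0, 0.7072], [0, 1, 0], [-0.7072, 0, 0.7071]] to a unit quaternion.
0.9239 + 0.3827j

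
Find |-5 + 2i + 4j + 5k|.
√70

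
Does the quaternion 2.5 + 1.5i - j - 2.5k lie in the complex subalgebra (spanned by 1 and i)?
No. The quaternion 2.5 + 1.5i - j - 2.5k has j-coefficient y = -1 and k-coefficient z = -2.5, not both zero, so it does not lie in the complex subalgebra spanned by 1 and i.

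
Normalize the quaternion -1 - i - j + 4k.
-0.2294 - 0.2294i - 0.2294j + 0.9177k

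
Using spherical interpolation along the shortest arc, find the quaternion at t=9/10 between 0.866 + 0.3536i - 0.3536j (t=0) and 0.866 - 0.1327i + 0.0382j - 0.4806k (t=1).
0.8932 - 0.0825i - 0.0044j - 0.442k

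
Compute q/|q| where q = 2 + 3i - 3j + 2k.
0.3922 + 0.5883i - 0.5883j + 0.3922k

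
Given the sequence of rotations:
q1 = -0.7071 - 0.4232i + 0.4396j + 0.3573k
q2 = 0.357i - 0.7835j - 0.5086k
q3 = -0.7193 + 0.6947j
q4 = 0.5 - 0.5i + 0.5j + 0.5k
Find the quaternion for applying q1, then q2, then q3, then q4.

q2 · q1 = 0.6772 - 0.3088i + 0.6417j + 0.185k
q3 · q2 · q1 = -0.9329 + 0.3506i + 0.0089j + 0.0815k
q4 · q3 · q2 · q1 = -0.3363 + 0.6781i - 0.246j - 0.6055k
-0.3363 + 0.6781i - 0.246j - 0.6055k


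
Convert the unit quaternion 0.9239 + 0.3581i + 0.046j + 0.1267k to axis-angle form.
axis = (0.9359, 0.1202, 0.3311), θ = π/4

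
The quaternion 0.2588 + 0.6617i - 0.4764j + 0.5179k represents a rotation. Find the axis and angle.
axis = (0.685, -0.4932, 0.5362), θ = 5π/6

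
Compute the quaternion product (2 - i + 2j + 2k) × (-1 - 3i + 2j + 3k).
-15 - 3i - j + 8k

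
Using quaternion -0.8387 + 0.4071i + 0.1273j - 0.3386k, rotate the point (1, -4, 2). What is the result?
(1.617, 0.108, 4.286)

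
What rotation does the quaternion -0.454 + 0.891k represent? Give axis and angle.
axis = (0, 0, 1), θ = 234°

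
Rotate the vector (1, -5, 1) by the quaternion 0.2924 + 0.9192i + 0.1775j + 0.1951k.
(0.262, 3.802, -3.532)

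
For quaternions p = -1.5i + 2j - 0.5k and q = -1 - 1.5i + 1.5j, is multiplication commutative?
No: pq = -5.25 + 2.25i - 1.25j + 1.25k ≠ -5.25 + 0.75i - 2.75j - 0.25k = qp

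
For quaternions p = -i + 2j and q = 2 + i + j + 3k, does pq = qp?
No: pq = -1 + 4i + 7j - 3k ≠ -1 - 8i + j + 3k = qp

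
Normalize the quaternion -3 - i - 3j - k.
-0.6708 - 0.2236i - 0.6708j - 0.2236k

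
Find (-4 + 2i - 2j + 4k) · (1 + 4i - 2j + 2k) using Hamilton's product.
-24 - 10i + 18j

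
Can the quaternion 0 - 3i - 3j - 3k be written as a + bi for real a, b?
No. The quaternion -3i - 3j - 3k has j-coefficient y = -3 and k-coefficient z = -3, not both zero, so it does not lie in the complex subalgebra spanned by 1 and i.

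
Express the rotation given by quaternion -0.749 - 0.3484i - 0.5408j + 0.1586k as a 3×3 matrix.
[[0.3648, 0.6144, 0.6996], [0.1392, 0.7069, -0.6934], [-0.9206, 0.3504, 0.1723]]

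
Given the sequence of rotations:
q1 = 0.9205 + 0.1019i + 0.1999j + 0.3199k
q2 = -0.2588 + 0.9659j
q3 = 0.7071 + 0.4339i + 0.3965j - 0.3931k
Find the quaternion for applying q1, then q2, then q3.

q2 · q1 = -0.4313 + 0.2826i + 0.8374j - 0.1812k
q3 · q2 · q1 = -0.8309 + 0.27i + 0.3886j + 0.2927k
-0.8309 + 0.27i + 0.3886j + 0.2927k


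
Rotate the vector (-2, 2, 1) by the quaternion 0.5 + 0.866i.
(-2, -1.866, 1.232)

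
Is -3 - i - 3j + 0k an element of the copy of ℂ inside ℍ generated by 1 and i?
No. The quaternion -3 - i - 3j has j-coefficient y = -3 and k-coefficient z = 0, not both zero, so it does not lie in the complex subalgebra spanned by 1 and i.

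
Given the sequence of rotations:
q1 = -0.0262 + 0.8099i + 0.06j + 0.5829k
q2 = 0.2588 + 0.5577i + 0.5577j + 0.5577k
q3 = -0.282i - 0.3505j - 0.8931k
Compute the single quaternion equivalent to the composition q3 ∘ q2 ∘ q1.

q2 · q1 = -0.817 + 0.4866i + 0.1275j - 0.282k
q3 · q2 · q1 = -0.0699 + 0.4431i - 0.2277j + 0.8643k
-0.0699 + 0.4431i - 0.2277j + 0.8643k


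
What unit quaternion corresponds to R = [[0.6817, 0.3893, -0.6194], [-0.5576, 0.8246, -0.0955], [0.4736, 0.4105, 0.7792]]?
0.9063 + 0.1396i - 0.3015j - 0.2612k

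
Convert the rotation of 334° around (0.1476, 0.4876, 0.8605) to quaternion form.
-0.9744 + 0.0332i + 0.1097j + 0.1936k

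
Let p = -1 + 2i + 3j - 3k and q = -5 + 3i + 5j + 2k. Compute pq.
-10 + 8i - 33j + 14k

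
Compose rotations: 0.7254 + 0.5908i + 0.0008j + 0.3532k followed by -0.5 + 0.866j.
-0.3634 + 0.0105i + 0.6278j - 0.6882k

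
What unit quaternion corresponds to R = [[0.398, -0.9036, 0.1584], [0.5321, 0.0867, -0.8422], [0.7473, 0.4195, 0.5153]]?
0.7071 + 0.4461i - 0.2082j + 0.5076k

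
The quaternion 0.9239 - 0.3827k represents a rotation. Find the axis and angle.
axis = (0, 0, -1), θ = π/4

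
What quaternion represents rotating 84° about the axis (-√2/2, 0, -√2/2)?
0.7431 - 0.4731i - 0.4731k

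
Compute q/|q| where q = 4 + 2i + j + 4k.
0.6576 + 0.3288i + 0.1644j + 0.6576k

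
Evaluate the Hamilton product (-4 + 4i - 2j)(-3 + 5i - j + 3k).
-10 - 38i - 2j - 6k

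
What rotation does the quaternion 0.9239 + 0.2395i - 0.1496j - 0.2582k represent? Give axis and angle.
axis = (0.6259, -0.391, -0.6748), θ = π/4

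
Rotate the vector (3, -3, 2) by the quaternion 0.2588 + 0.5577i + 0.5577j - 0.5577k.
(-4.131, -0.089, -2.22)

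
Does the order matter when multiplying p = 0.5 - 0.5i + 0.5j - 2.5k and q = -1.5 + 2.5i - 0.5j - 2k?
Yes: pq = -4.25 - 0.25i - 8.25j + 1.75k ≠ -4.25 + 4.25i + 6.25j + 3.75k = qp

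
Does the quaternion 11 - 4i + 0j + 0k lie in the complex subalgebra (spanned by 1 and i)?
Yes. The quaternion 11 - 4i has j- and k-coefficients y = z = 0, so it lies in the complex subalgebra spanned by 1 and i.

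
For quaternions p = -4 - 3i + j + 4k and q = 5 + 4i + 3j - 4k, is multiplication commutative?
No: pq = 5 - 47i - 3j + 23k ≠ 5 - 15i - 11j + 49k = qp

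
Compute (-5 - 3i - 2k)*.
-5 + 3i + 2k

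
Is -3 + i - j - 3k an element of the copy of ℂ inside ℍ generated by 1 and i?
No. The quaternion -3 + i - j - 3k has j-coefficient y = -1 and k-coefficient z = -3, not both zero, so it does not lie in the complex subalgebra spanned by 1 and i.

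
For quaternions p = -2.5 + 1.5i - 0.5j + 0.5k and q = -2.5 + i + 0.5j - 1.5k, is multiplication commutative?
No: pq = 5.75 - 5.75i + 2.75j + 3.75k ≠ 5.75 - 6.75i - 2.75j + 1.25k = qp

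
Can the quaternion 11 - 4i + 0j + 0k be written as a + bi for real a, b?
Yes. The quaternion 11 - 4i has j- and k-coefficients y = z = 0, so it lies in the complex subalgebra spanned by 1 and i.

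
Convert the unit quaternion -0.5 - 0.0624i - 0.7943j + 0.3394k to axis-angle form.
axis = (-0.0721, -0.9172, 0.3919), θ = 4π/3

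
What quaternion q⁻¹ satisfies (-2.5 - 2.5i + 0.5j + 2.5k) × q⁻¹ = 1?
-0.1316 + 0.1316i - 0.0263j - 0.1316k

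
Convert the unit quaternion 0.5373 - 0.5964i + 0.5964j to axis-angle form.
axis = (-√2/2, √2/2, 0), θ = 115°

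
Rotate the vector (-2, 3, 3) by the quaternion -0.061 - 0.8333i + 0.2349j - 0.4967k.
(0.249, -2.99, -3.605)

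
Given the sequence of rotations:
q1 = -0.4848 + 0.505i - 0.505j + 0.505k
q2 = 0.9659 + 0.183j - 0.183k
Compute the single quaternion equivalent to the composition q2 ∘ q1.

q2 · q1 = -0.2834 + 0.4878i - 0.6689j + 0.4841k
-0.2834 + 0.4878i - 0.6689j + 0.4841k


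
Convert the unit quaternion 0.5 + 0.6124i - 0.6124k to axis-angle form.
axis = (√2/2, 0, -√2/2), θ = 2π/3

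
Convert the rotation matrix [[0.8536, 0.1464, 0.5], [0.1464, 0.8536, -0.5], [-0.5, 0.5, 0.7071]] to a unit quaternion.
0.9239 + 0.2706i + 0.2706j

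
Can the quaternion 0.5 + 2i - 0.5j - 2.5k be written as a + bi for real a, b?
No. The quaternion 0.5 + 2i - 0.5j - 2.5k has j-coefficient y = -0.5 and k-coefficient z = -2.5, not both zero, so it does not lie in the complex subalgebra spanned by 1 and i.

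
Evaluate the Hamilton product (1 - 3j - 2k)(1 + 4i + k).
3 + i - 11j + 11k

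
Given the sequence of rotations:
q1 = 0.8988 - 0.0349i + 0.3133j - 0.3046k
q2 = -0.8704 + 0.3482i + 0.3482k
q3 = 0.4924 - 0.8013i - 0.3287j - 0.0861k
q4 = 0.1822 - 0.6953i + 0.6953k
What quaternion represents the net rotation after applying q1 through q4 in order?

q2 · q1 = -0.6641 + 0.2342i - 0.1788j + 0.6872k
q3 · q2 · q1 = -0.1389 + 0.4062i + 0.6607j + 0.6158k
q4 · q3 · q2 · q1 = -0.171 - 0.2888i + 0.831j - 0.4438k
-0.171 - 0.2888i + 0.831j - 0.4438k


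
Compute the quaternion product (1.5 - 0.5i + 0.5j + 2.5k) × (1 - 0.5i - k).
3.75 - 1.75i - 1.25j + 1.25k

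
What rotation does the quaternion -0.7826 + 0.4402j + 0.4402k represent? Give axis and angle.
axis = (0, √2/2, √2/2), θ = 283°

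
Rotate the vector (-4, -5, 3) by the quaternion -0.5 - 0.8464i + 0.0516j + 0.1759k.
(-5.222, 1.042, -4.652)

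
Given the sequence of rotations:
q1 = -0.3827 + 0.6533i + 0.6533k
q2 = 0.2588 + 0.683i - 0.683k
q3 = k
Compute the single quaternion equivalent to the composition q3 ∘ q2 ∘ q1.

q2 · q1 = -0.099 - 0.0923i - 0.8924j + 0.4305k
q3 · q2 · q1 = -0.4305 + 0.8924i - 0.0923j - 0.099k
-0.4305 + 0.8924i - 0.0923j - 0.099k


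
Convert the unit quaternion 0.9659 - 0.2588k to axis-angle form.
axis = (0, 0, -1), θ = π/6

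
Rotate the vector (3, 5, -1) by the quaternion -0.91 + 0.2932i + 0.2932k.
(4.98, 1.146, -2.98)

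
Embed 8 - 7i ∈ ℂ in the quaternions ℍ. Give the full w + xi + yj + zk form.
8 - 7i + 0j + 0k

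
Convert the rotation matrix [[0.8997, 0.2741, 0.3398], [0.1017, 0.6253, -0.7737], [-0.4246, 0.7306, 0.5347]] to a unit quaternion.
0.8746 + 0.43i + 0.2185j - 0.0493k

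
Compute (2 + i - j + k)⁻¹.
0.2857 - 0.1429i + 0.1429j - 0.1429k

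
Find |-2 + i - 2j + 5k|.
√34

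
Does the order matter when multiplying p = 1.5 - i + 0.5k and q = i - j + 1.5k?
Yes: pq = 0.25 + 2i + 0.5j + 3.25k ≠ 0.25 + i - 3.5j + 1.25k = qp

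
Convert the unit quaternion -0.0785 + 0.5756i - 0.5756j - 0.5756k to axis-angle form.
axis = (√3/3, -√3/3, -√3/3), θ = 189°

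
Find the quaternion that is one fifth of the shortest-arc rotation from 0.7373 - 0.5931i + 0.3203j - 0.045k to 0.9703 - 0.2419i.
0.8037 - 0.5336i + 0.2608j - 0.0366k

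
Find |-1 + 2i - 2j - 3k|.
√18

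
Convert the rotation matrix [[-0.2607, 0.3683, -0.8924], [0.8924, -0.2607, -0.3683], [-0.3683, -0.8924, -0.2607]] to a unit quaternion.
0.2334 - 0.5614i - 0.5614j + 0.5614k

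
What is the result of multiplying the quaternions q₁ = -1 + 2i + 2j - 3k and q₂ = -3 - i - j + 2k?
13 - 4i - 6j + 7k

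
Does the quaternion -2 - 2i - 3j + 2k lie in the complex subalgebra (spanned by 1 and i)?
No. The quaternion -2 - 2i - 3j + 2k has j-coefficient y = -3 and k-coefficient z = 2, not both zero, so it does not lie in the complex subalgebra spanned by 1 and i.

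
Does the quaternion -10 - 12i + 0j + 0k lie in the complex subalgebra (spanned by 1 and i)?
Yes. The quaternion -10 - 12i has j- and k-coefficients y = z = 0, so it lies in the complex subalgebra spanned by 1 and i.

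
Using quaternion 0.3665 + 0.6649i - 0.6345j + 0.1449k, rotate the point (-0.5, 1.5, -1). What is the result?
(-1.229, 1.151, 0.816)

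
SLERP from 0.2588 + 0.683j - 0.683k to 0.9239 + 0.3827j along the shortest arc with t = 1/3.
0.5569 + 0.658j - 0.5069k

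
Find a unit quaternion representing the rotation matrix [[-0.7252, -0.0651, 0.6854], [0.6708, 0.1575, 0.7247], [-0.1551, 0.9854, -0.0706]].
0.3007 + 0.2167i + 0.6988j + 0.6118k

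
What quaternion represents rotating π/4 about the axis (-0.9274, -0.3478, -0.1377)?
0.9239 - 0.3549i - 0.1331j - 0.0527k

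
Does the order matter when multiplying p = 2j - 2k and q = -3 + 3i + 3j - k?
Yes: pq = -8 + 4i - 12j ≠ -8 - 4i + 12k = qp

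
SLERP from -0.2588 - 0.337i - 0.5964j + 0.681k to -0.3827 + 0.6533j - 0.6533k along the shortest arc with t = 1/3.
-0.0432 - 0.2368i - 0.6559j + 0.7154k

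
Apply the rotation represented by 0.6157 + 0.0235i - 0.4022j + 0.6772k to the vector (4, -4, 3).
(1.058, 1.212, 6.198)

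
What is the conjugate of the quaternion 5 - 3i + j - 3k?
5 + 3i - j + 3k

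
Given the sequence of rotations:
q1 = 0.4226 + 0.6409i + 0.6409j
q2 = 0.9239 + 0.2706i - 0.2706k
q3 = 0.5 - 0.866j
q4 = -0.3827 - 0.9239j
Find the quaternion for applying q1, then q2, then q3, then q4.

q2 · q1 = 0.217 + 0.8799i + 0.4187j + 0.0591k
q3 · q2 · q1 = 0.4711 + 0.3888i + 0.0214j + 0.7915k
q4 · q3 · q2 · q1 = -0.1605 - 0.8801i - 0.4434j + 0.0563k
-0.1605 - 0.8801i - 0.4434j + 0.0563k


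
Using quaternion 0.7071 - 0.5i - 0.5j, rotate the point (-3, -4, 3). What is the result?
(-5.621, -1.379, 0.707)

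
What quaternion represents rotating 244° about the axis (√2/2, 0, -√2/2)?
-0.5299 + 0.5997i - 0.5997k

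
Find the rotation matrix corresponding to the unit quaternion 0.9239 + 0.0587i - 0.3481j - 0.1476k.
[[0.7141, 0.2319, -0.6605], [-0.3136, 0.9495, -0.0057], [0.6259, 0.2112, 0.7508]]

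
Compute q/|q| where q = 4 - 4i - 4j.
0.5774 - 0.5774i - 0.5774j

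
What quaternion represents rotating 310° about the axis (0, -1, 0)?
-0.9063 - 0.4226j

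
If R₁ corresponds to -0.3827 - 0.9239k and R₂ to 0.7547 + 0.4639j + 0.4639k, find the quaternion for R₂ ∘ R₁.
0.1398 - 0.4286i - 0.1775j - 0.8748k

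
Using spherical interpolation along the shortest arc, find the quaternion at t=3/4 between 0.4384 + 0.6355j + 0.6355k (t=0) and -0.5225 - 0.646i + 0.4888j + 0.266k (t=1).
-0.3042 - 0.5572i + 0.6339j + 0.4418k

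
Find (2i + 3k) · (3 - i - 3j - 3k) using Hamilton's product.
11 + 15i + 3j + 3k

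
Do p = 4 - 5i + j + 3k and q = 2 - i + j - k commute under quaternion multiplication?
No: pq = 5 - 18i - 2j - 2k ≠ 5 - 10i + 14j + 6k = qp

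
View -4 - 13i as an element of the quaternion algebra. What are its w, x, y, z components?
-4 - 13i + 0j + 0k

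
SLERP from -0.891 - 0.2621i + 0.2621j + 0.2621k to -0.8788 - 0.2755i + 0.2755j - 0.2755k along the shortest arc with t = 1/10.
-0.902 - 0.2671i + 0.2671j + 0.2092k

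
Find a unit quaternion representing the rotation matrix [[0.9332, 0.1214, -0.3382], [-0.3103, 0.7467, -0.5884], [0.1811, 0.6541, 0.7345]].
0.9239 + 0.3362i - 0.1405j - 0.1168k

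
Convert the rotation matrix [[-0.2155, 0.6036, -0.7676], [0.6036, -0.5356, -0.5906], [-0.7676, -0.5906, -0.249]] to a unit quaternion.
0.6263i + 0.4819j - 0.6128k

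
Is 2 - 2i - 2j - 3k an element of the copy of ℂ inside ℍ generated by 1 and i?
No. The quaternion 2 - 2i - 2j - 3k has j-coefficient y = -2 and k-coefficient z = -3, not both zero, so it does not lie in the complex subalgebra spanned by 1 and i.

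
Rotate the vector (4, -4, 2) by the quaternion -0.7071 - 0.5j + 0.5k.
(-1.414, -5.828, 0.172)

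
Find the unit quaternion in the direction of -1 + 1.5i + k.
-0.4851 + 0.7276i + 0.4851k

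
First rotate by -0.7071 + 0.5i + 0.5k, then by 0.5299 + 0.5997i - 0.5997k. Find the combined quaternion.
-0.3747 - 0.1591i - 0.5997j + 0.689k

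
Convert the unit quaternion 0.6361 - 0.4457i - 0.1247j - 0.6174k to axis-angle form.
axis = (-0.5776, -0.1616, -0.8001), θ = 101°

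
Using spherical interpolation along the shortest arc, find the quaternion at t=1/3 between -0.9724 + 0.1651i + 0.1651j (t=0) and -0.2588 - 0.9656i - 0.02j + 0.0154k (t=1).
-0.9382 - 0.3212i + 0.1289j + 0.0073k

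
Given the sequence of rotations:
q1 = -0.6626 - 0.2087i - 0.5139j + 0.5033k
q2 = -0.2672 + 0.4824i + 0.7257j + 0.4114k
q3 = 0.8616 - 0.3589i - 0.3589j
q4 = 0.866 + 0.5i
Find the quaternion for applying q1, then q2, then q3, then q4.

q2 · q1 = 0.4436 + 0.3128i - 0.6722j - 0.5035k
q3 · q2 · q1 = 0.2532 + 0.291i - 0.9191j - 0.0803k
q4 · q3 · q2 · q1 = 0.0738 + 0.3786i - 0.7558j - 0.5291k
0.0738 + 0.3786i - 0.7558j - 0.5291k


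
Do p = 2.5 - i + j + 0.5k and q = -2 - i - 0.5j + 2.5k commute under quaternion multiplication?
No: pq = -6.75 + 2.25i - 1.25j + 6.75k ≠ -6.75 - 3.25i - 5.25j + 3.75k = qp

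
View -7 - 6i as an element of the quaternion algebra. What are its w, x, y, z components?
-7 - 6i + 0j + 0k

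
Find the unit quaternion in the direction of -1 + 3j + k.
-0.3015 + 0.9045j + 0.3015k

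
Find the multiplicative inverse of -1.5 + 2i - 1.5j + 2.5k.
-0.1017 - 0.1356i + 0.1017j - 0.1695k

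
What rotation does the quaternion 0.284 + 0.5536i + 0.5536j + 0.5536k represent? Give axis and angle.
axis = (√3/3, √3/3, √3/3), θ = 147°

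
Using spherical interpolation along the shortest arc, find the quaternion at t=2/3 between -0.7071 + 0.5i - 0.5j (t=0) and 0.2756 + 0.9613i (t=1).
-0.0888 + 0.9723i - 0.2161j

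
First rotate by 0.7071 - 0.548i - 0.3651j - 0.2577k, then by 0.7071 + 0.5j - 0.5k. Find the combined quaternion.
0.5537 - 0.6989i + 0.3694j - 0.2618k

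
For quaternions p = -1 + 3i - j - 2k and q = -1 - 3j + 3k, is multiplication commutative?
No: pq = 4 - 12i - 5j - 10k ≠ 4 + 6i + 13j + 8k = qp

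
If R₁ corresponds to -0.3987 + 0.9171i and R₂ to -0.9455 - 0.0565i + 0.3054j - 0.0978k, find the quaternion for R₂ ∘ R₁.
0.4288 - 0.8446i - 0.2115j - 0.2411k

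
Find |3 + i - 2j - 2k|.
√18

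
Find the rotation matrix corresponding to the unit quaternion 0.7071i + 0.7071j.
[[0, 1, 0], [1, 0, 0], [0, 0, -1]]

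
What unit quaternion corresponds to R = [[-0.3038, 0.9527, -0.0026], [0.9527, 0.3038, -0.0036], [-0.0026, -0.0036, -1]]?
0.59i + 0.8074j - 0.0022k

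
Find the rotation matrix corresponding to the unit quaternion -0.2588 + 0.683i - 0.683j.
[[0.067, -0.933, 0.3535], [-0.933, 0.067, 0.3535], [-0.3535, -0.3535, -0.866]]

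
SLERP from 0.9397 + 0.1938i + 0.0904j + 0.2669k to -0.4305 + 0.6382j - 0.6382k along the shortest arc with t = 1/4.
0.8924 + 0.1577i - 0.1158j + 0.4066k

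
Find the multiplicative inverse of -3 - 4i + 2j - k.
-0.1 + 0.1333i - 0.0667j + 0.0333k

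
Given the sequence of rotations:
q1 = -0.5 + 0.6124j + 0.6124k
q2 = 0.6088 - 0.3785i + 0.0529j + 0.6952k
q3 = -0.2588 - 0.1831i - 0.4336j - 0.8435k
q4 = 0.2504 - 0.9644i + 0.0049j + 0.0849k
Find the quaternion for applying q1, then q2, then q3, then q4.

q2 · q1 = -0.7625 - 0.2041i + 0.5782j - 0.2066k
q3 · q2 · q1 = 0.2364 + 0.7697i + 0.3153j + 0.5023k
q4 · q3 · q2 · q1 = 0.7573 - 0.0596i + 0.6299j - 0.162k
0.7573 - 0.0596i + 0.6299j - 0.162k


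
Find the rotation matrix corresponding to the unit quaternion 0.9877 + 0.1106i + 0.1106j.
[[0.9755, 0.0245, 0.2185], [0.0245, 0.9755, -0.2185], [-0.2185, 0.2185, 0.9511]]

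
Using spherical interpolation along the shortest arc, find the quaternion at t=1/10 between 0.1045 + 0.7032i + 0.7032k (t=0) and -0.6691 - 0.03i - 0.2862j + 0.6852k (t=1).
0.0138 + 0.6598i - 0.0363j + 0.7504k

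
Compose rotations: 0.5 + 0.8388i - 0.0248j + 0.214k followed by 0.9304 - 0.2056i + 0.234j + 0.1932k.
0.6021 + 0.7325i + 0.3j + 0.1045k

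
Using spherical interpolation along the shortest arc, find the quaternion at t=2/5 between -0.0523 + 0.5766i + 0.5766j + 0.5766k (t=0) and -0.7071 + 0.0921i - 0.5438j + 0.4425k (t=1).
-0.4503 + 0.5134i + 0.146j + 0.7158k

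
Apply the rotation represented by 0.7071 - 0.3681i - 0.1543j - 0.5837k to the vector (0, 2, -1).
(1.667, -0.606, -1.362)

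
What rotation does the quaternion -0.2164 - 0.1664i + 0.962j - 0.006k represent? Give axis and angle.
axis = (-0.1704, 0.9853, -0.0061), θ = 205°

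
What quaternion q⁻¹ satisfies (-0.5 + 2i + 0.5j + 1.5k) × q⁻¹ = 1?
-0.0741 - 0.2963i - 0.0741j - 0.2222k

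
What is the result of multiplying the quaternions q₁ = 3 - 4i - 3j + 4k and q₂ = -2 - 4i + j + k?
-23 - 11i - 3j - 21k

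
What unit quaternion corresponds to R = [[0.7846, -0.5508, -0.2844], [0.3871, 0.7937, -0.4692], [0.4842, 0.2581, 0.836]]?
0.9239 + 0.1968i - 0.208j + 0.2538k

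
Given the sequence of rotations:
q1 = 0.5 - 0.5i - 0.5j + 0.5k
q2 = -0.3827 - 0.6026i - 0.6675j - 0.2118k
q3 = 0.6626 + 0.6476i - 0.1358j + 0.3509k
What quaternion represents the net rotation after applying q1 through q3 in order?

q2 · q1 = -0.7205 - 0.5496i + 0.2648j - 0.3297k
q3 · q2 · q1 = 0.0302 - 0.8789i + 0.294j - 0.3744k
0.0302 - 0.8789i + 0.294j - 0.3744k


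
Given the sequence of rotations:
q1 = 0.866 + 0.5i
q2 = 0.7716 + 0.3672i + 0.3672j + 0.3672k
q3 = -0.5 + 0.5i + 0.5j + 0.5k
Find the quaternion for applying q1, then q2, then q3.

q2 · q1 = 0.4846 + 0.7038i + 0.5016j + 0.1344k
q3 · q2 · q1 = -0.9122 - 0.2932i + 0.2762j + 0.074k
-0.9122 - 0.2932i + 0.2762j + 0.074k


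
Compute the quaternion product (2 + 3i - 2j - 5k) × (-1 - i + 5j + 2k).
21 + 16i + 11j + 22k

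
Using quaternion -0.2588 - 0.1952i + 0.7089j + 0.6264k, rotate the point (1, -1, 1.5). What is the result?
(-1.755, 0.441, -0.989)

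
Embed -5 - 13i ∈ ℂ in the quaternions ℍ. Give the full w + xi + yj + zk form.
-5 - 13i + 0j + 0k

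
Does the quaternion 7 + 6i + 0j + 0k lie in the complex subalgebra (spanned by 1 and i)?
Yes. The quaternion 7 + 6i has j- and k-coefficients y = z = 0, so it lies in the complex subalgebra spanned by 1 and i.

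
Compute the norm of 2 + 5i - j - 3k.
√39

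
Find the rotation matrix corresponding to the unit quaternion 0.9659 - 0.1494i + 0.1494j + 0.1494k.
[[0.9107, -0.3333, 0.244], [0.244, 0.9107, 0.3333], [-0.3333, -0.244, 0.9107]]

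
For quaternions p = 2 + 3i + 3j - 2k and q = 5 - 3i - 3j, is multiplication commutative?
No: pq = 28 + 3i + 15j - 10k ≠ 28 + 15i + 3j - 10k = qp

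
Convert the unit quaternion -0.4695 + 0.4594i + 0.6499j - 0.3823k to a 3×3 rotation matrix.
[[-0.137, 0.2381, -0.9615], [0.9561, 0.2856, -0.0655], [0.259, -0.9283, -0.2668]]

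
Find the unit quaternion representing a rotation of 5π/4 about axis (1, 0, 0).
-0.3827 + 0.9239i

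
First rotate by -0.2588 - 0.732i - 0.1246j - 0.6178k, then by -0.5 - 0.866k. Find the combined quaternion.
-0.4056 + 0.2581i + 0.6962j + 0.533k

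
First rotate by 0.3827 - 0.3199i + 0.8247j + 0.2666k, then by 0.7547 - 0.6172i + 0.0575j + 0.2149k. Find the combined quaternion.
-0.0133 - 0.6395i + 0.7402j - 0.2072k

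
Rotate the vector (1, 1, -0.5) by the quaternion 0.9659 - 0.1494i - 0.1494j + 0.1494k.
(0.833, 1.122, -0.545)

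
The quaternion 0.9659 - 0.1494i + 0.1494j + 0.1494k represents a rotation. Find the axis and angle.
axis = (-√3/3, √3/3, √3/3), θ = π/6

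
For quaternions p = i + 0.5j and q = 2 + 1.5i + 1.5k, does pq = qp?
No: pq = -1.5 + 2.75i - 0.5j - 0.75k ≠ -1.5 + 1.25i + 2.5j + 0.75k = qp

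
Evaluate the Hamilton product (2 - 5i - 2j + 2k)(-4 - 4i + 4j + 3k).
-26 - 2i + 23j - 30k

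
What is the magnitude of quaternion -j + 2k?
√5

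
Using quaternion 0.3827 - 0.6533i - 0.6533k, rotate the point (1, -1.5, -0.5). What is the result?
(-1.03, 0.311, 1.53)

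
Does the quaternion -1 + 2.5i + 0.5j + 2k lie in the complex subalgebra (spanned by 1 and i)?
No. The quaternion -1 + 2.5i + 0.5j + 2k has j-coefficient y = 0.5 and k-coefficient z = 2, not both zero, so it does not lie in the complex subalgebra spanned by 1 and i.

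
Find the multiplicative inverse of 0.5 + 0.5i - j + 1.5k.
0.1333 - 0.1333i + 0.2667j - 0.4k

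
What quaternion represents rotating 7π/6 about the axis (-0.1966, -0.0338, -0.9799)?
-0.2588 - 0.1899i - 0.0326j - 0.9465k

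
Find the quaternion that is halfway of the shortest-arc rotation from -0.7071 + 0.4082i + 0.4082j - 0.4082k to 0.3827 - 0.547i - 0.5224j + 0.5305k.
-0.5556 + 0.487i + 0.4744j - 0.4786k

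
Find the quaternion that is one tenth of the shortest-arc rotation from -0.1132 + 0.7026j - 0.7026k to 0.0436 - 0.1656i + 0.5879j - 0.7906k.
-0.0977 - 0.0168i + 0.6933j - 0.7138k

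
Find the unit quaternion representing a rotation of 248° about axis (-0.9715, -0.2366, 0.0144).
-0.5592 - 0.8054i - 0.1962j + 0.0119k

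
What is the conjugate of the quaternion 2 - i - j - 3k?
2 + i + j + 3k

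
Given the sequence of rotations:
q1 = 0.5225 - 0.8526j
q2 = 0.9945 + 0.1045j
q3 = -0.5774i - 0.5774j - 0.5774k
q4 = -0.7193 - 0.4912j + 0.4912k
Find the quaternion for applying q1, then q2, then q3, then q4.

q2 · q1 = 0.6087 - 0.7933j
q3 · q2 · q1 = -0.4581 - 0.8095i - 0.3515j + 0.1066k
q4 · q3 · q2 · q1 = 0.1045 + 0.7026i + 0.0802j - 0.6993k
0.1045 + 0.7026i + 0.0802j - 0.6993k


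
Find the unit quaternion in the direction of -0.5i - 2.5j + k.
-0.1826i - 0.9129j + 0.3651k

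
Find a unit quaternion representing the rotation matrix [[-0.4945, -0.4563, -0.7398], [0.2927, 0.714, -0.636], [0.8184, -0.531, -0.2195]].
-0.5 - 0.0525i + 0.7791j - 0.3745k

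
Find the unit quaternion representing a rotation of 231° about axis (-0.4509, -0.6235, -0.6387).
-0.4305 - 0.407i - 0.5628j - 0.5765k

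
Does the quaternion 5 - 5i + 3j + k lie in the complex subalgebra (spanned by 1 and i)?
No. The quaternion 5 - 5i + 3j + k has j-coefficient y = 3 and k-coefficient z = 1, not both zero, so it does not lie in the complex subalgebra spanned by 1 and i.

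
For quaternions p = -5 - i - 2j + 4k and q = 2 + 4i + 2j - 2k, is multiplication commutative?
No: pq = 6 - 26i + 24k ≠ 6 - 18i - 28j + 12k = qp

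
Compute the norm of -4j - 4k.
√32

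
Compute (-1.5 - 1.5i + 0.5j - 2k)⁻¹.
-0.1714 + 0.1714i - 0.0571j + 0.2286k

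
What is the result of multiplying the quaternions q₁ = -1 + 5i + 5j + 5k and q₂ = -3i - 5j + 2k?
30 + 38i - 20j - 12k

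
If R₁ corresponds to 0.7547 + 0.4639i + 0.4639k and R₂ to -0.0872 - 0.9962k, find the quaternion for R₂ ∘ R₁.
0.3963 - 0.0405i - 0.4621j - 0.7923k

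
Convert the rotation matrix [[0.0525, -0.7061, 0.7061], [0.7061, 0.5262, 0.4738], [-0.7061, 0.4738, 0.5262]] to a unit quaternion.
0.7254 + 0.4867j + 0.4867k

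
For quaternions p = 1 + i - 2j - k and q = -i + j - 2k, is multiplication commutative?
No: pq = 1 + 4i + 4j - 3k ≠ 1 - 6i - 2j - k = qp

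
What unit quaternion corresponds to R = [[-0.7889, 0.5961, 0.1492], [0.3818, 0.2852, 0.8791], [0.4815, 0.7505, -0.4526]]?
-0.1045 + 0.3076i + 0.7948j + 0.5126k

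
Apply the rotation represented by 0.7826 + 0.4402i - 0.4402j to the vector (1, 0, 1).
(-0.077, -1.077, 0.914)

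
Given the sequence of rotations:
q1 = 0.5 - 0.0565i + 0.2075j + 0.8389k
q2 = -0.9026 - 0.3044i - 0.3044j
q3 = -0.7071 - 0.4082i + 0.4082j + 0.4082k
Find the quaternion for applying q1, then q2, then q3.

q2 · q1 = -0.4053 - 0.3566i - 0.0841j - 0.8376k
q3 · q2 · q1 = 0.5173 + 0.11i - 0.5934j + 0.6067k
0.5173 + 0.11i - 0.5934j + 0.6067k


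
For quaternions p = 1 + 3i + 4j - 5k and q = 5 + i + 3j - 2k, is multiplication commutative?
No: pq = -20 + 23i + 24j - 22k ≠ -20 + 9i + 22j - 32k = qp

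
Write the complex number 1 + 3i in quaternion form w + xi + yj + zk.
1 + 3i + 0j + 0k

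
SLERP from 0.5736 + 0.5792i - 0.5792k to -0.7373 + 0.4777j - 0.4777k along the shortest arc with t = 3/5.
0.8748 + 0.3158i - 0.3642j + 0.0484k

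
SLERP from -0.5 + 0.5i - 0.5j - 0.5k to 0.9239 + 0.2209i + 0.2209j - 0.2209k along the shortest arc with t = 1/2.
-0.8661 + 0.1698i - 0.4385j - 0.1698k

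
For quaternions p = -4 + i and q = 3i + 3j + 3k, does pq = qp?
No: pq = -3 - 12i - 15j - 9k ≠ -3 - 12i - 9j - 15k = qp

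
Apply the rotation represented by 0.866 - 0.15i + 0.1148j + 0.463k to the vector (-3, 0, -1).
(-1.695, -2.669, 0.085)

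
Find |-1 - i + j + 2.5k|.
3.041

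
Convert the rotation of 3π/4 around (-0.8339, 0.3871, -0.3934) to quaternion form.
0.3827 - 0.7704i + 0.3576j - 0.3635k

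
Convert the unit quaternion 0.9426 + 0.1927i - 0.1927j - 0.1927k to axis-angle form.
axis = (√3/3, -√3/3, -√3/3), θ = 39°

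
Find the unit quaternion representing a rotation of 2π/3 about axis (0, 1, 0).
0.5 + 0.866j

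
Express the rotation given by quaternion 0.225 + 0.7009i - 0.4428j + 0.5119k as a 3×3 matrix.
[[0.0838, -0.8511, 0.5183], [-0.3904, -0.5066, -0.7687], [0.9168, -0.1379, -0.3747]]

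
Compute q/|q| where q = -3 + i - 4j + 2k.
-0.5477 + 0.1826i - 0.7303j + 0.3651k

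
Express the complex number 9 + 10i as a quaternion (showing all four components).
9 + 10i + 0j + 0k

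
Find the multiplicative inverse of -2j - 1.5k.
0.32j + 0.24k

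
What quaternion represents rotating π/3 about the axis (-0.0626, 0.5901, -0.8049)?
0.866 - 0.0313i + 0.295j - 0.4024k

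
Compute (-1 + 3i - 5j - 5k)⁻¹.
-0.0167 - 0.05i + 0.0833j + 0.0833k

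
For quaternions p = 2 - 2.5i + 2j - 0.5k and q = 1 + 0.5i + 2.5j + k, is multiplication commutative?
No: pq = -1.25 + 1.75i + 9.25j - 5.75k ≠ -1.25 - 4.75i + 4.75j + 8.75k = qp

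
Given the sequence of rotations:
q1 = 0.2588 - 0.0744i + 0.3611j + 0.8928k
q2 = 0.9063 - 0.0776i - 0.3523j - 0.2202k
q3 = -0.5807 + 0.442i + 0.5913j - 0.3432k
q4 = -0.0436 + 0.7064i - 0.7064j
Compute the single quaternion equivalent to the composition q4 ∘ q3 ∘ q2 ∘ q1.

q2 · q1 = 0.5526 - 0.3225i + 0.3218j + 0.6979k
q3 · q2 · q1 = -0.1291 + 0.9546i - 0.0579j - 0.262k
q4 · q3 · q2 · q1 = -0.7096 + 0.0523i + 0.2788j + 0.6449k
-0.7096 + 0.0523i + 0.2788j + 0.6449k


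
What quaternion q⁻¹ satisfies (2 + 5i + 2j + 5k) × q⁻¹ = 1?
0.0345 - 0.0862i - 0.0345j - 0.0862k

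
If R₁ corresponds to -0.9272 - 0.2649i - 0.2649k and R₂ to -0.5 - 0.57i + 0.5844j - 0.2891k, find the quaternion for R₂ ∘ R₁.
0.236 + 0.5061i - 0.6163j + 0.5553k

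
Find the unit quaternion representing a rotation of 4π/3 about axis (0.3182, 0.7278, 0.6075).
-0.5 + 0.2756i + 0.6303j + 0.5261k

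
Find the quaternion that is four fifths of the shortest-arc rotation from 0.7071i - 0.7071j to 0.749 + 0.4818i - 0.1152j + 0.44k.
0.6513 + 0.5945i - 0.2757j + 0.3826k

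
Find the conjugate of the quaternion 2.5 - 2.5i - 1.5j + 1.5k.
2.5 + 2.5i + 1.5j - 1.5k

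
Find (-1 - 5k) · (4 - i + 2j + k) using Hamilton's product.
1 + 11i + 3j - 21k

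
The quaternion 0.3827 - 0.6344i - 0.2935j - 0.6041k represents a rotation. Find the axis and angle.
axis = (-0.6867, -0.3177, -0.6539), θ = 3π/4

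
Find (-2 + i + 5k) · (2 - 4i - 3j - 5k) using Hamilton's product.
25 + 25i - 9j + 17k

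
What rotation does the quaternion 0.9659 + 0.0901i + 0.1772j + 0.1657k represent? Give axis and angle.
axis = (0.3482, 0.6847, 0.6403), θ = π/6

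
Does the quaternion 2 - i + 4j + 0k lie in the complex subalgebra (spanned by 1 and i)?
No. The quaternion 2 - i + 4j has j-coefficient y = 4 and k-coefficient z = 0, not both zero, so it does not lie in the complex subalgebra spanned by 1 and i.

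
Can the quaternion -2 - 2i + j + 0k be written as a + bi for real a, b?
No. The quaternion -2 - 2i + j has j-coefficient y = 1 and k-coefficient z = 0, not both zero, so it does not lie in the complex subalgebra spanned by 1 and i.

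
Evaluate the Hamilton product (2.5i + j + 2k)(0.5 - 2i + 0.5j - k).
6.5 - 0.75i - j + 4.25k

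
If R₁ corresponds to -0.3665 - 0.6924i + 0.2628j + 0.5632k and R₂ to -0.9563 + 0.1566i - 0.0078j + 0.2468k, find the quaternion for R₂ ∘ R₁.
0.322 + 0.5355i - 0.5075j - 0.5933k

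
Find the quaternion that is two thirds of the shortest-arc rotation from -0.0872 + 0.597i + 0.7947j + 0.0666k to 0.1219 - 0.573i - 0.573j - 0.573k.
-0.1142 + 0.6022i + 0.6713j + 0.4168k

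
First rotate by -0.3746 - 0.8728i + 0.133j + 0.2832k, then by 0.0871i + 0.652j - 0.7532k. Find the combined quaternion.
0.2026 + 0.2522i + 0.3885j + 0.8628k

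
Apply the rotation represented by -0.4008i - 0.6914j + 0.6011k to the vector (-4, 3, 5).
(1.968, -6.505, -1.953)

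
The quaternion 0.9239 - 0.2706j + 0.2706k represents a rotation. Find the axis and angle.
axis = (0, -√2/2, √2/2), θ = π/4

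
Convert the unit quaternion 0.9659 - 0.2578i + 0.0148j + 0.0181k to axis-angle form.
axis = (-0.9959, 0.0572, 0.0699), θ = π/6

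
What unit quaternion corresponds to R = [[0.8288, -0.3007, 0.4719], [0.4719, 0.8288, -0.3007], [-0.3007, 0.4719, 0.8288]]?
0.9336 + 0.2069i + 0.2069j + 0.2069k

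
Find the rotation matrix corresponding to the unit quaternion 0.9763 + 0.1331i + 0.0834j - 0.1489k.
[[0.9417, 0.3129, 0.1232], [-0.2685, 0.9202, -0.2847], [-0.2025, 0.2351, 0.9507]]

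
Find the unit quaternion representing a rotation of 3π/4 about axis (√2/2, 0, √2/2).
0.3827 + 0.6533i + 0.6533k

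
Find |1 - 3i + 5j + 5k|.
√60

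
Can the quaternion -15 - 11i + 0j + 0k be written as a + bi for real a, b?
Yes. The quaternion -15 - 11i has j- and k-coefficients y = z = 0, so it lies in the complex subalgebra spanned by 1 and i.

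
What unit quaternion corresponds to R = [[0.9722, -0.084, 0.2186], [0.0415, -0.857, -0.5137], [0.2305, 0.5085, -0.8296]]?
0.2672 + 0.9564i - 0.0111j + 0.1174k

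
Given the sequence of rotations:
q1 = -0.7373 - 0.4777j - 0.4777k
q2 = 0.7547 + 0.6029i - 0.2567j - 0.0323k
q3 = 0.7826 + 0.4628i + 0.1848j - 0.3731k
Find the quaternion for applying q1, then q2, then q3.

q2 · q1 = -0.6945 - 0.3373i + 0.1168j - 0.6247k
q3 · q2 · q1 = -0.6421 - 0.6573i + 0.378j - 0.1134k
-0.6421 - 0.6573i + 0.378j - 0.1134k


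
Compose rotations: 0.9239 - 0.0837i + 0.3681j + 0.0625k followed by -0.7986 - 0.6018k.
-0.7002 + 0.2884i - 0.2436j - 0.6059k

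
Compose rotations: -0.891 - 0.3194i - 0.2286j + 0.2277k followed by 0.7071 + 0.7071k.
-0.791 - 0.0642i - 0.3875j - 0.469k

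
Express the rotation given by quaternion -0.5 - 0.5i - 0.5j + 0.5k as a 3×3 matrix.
[[0, 1, 0], [0, 0, -1], [-1, 0, 0]]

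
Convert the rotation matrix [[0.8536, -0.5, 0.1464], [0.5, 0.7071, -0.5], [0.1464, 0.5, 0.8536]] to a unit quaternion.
0.9239 + 0.2706i + 0.2706k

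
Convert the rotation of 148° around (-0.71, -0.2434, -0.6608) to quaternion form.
0.2756 - 0.6825i - 0.234j - 0.6352k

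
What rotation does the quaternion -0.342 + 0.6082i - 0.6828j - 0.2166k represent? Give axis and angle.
axis = (0.6472, -0.7266, -0.2305), θ = 220°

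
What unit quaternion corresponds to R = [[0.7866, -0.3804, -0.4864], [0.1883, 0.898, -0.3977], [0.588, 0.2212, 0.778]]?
0.9304 + 0.1663i - 0.2887j + 0.1528k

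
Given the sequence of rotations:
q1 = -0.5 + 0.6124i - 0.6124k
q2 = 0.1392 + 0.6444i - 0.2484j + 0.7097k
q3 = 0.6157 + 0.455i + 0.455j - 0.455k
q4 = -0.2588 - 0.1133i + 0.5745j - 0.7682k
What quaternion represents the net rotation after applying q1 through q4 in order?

q2 · q1 = -0.0296 - 0.0848i + 0.9535j - 0.288k
q3 · q2 · q1 = -0.5445 + 0.2371i + 0.7432j + 0.3086k
q4 · q3 · q2 · q1 = -0.0221 + 0.7485i - 0.6523j + 0.118k
-0.0221 + 0.7485i - 0.6523j + 0.118k


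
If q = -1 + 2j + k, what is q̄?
-1 - 2j - k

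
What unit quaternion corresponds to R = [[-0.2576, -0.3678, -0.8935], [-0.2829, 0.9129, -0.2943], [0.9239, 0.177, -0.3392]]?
0.5736 + 0.2054i - 0.7921j + 0.037k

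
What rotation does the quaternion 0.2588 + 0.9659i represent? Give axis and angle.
axis = (1, 0, 0), θ = 5π/6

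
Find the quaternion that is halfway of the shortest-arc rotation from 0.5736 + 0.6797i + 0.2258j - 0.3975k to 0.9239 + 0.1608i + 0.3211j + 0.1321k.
0.822 + 0.4614i + 0.3002j - 0.1457k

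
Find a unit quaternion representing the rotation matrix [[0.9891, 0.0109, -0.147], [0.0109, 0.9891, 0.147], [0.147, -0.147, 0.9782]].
0.9945 - 0.0739i - 0.0739j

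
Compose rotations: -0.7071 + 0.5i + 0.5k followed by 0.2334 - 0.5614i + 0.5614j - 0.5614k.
0.3964 + 0.7944i - 0.397j + 0.233k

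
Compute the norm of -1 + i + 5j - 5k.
√52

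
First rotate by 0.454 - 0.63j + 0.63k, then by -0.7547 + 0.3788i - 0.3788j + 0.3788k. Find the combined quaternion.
-0.8199 + 0.172i + 0.0648j - 0.5421k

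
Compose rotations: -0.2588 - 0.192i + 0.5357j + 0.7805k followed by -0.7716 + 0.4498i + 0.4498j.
0.0451 + 0.3828i - 0.8808j - 0.2749k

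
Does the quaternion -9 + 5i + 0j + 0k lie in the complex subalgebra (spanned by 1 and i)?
Yes. The quaternion -9 + 5i has j- and k-coefficients y = z = 0, so it lies in the complex subalgebra spanned by 1 and i.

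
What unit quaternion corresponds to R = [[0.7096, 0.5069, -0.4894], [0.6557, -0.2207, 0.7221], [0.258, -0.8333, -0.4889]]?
-0.5 + 0.7777i + 0.3737j - 0.0744k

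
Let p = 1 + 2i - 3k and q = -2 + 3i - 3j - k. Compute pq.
-11 - 10i - 10j - k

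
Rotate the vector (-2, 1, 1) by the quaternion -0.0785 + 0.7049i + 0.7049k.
(1.092, -0.656, -2.092)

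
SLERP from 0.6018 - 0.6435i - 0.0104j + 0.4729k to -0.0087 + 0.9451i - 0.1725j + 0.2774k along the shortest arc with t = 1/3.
0.4523 - 0.8561i + 0.0609j + 0.2423k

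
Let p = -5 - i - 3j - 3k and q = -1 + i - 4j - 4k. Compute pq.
-18 - 4i + 16j + 30k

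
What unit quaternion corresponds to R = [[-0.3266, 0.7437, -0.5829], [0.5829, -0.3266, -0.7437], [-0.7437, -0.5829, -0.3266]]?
-0.0698 - 0.5759i - 0.5759j + 0.5759k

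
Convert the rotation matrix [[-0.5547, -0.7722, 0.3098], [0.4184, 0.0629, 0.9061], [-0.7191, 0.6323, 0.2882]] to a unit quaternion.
0.4462 - 0.1534i + 0.5765j + 0.6671k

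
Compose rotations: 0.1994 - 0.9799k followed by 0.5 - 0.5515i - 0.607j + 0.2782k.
0.3723 + 0.4848i - 0.6615j - 0.4345k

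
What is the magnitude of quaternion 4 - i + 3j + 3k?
√35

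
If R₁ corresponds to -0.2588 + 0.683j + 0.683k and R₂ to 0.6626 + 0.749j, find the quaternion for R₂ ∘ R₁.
-0.683 + 0.5116i + 0.2587j + 0.4526k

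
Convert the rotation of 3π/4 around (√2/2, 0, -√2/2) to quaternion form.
0.3827 + 0.6533i - 0.6533k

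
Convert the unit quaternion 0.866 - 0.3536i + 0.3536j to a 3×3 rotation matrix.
[[0.7499, -0.2501, 0.6124], [-0.2501, 0.7499, 0.6124], [-0.6124, -0.6124, 0.4999]]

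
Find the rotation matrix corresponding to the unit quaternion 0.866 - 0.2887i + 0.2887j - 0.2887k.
[[0.6666, 0.3333, 0.6667], [-0.6667, 0.6666, 0.3333], [-0.3333, -0.6667, 0.6666]]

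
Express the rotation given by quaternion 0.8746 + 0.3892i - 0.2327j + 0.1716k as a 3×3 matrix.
[[0.8328, -0.4813, -0.2735], [0.119, 0.6382, -0.7607], [0.5406, 0.6009, 0.5887]]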